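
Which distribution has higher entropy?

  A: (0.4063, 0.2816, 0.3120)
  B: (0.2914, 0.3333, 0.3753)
B

Both distributions are close to uniform, making this a harder comparison.

H(A) = 1.5671 bits
H(B) = 1.5773 bits

The distribution closer to uniform has higher entropy.
Answer: B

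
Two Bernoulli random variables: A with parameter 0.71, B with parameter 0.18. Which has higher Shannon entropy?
A

For binary distributions, entropy is maximized at p=0.5 and decreases as p moves toward 0 or 1.

H(A) = H(0.71) = 0.8687 bits
H(B) = H(0.18) = 0.6801 bits

Distribution A (p=0.71) is closer to uniform (p=0.5), so it has higher entropy.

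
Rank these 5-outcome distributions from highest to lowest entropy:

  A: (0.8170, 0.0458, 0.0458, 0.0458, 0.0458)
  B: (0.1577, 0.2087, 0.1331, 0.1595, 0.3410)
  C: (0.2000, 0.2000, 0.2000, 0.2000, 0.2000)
C > B > A

Key insight: Entropy is maximized by uniform distributions and minimized by concentrated distributions.

- Uniform distributions have maximum entropy log₂(5) = 2.3219 bits
- The more "peaked" or concentrated a distribution, the lower its entropy

Entropies:
  H(A) = 1.0526 bits
  H(B) = 2.2310 bits
  H(C) = 2.3219 bits

Ranking: C > B > A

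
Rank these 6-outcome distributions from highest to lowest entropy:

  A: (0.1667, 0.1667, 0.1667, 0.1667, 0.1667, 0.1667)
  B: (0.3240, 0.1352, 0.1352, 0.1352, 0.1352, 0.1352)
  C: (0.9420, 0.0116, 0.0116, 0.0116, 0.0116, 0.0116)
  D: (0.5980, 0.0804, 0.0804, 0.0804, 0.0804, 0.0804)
A > B > D > C

Key insight: Entropy is maximized by uniform distributions and minimized by concentrated distributions.

Entropies:
  H(A) = 2.5850 bits
  H(B) = 2.4783 bits
  H(C) = 0.4541 bits
  H(D) = 1.9055 bits

Ranking: A > B > D > C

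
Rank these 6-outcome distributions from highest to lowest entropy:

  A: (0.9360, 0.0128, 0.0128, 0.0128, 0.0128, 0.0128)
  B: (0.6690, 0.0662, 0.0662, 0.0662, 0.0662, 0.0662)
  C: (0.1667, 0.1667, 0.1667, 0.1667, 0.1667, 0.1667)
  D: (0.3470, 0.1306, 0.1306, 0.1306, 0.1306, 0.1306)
C > D > B > A

Key insight: Entropy is maximized by uniform distributions and minimized by concentrated distributions.

Entropies:
  H(A) = 0.4917 bits
  H(B) = 1.6845 bits
  H(C) = 2.5850 bits
  H(D) = 2.4476 bits

Ranking: C > D > B > A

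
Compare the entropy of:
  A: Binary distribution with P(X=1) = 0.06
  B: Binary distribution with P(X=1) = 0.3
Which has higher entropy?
B

For binary distributions, entropy is maximized at p=0.5 and decreases as p moves toward 0 or 1.

H(A) = H(0.06) = 0.3274 bits
H(B) = H(0.3) = 0.8813 bits

Distribution B (p=0.3) is closer to uniform (p=0.5), so it has higher entropy.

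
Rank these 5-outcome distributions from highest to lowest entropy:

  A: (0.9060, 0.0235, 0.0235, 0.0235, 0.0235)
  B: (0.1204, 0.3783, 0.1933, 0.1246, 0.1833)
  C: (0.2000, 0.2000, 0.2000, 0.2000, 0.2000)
C > B > A

Key insight: Entropy is maximized by uniform distributions and minimized by concentrated distributions.

- Uniform distributions have maximum entropy log₂(5) = 2.3219 bits
- The more "peaked" or concentrated a distribution, the lower its entropy

Entropies:
  H(A) = 0.6377 bits
  H(B) = 2.1797 bits
  H(C) = 2.3219 bits

Ranking: C > B > A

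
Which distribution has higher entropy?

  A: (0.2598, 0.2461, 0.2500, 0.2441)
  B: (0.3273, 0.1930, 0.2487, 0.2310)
A

Both distributions are close to uniform, making this a harder comparison.

H(A) = 1.9996 bits
H(B) = 1.9731 bits

The distribution closer to uniform has higher entropy.
Answer: A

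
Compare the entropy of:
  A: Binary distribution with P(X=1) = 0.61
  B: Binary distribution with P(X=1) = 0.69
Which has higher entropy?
A

For binary distributions, entropy is maximized at p=0.5 and decreases as p moves toward 0 or 1.

H(A) = H(0.61) = 0.9648 bits
H(B) = H(0.69) = 0.8932 bits

Distribution A (p=0.61) is closer to uniform (p=0.5), so it has higher entropy.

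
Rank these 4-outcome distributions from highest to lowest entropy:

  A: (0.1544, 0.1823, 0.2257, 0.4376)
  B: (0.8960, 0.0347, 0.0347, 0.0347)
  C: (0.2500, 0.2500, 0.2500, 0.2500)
C > A > B

Key insight: Entropy is maximized by uniform distributions and minimized by concentrated distributions.

- Uniform distributions have maximum entropy log₂(4) = 2.0000 bits
- The more "peaked" or concentrated a distribution, the lower its entropy

Entropies:
  H(A) = 1.8703 bits
  H(B) = 0.6464 bits
  H(C) = 2.0000 bits

Ranking: C > A > B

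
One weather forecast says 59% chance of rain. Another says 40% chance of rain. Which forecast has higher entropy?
59% forecast

Treat each forecast as a Bernoulli distribution. Binary entropy is maximized at p=0.5 and falls off symmetrically toward 0 or 1. The 59% forecast is closer to 50%, so it is more uncertain. H(59%) ≈ 0.977 bits, H(40%) ≈ 0.971 bits.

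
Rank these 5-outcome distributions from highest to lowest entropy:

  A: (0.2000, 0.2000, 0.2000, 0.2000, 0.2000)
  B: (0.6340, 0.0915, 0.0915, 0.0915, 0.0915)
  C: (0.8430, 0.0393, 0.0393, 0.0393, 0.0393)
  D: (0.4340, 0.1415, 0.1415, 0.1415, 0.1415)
A > D > B > C

Key insight: Entropy is maximized by uniform distributions and minimized by concentrated distributions.

Entropies:
  H(A) = 2.3219 bits
  H(B) = 1.6796 bits
  H(C) = 0.9411 bits
  H(D) = 2.1194 bits

Ranking: A > D > B > C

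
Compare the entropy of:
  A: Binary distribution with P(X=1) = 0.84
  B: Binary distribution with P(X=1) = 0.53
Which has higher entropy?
B

For binary distributions, entropy is maximized at p=0.5 and decreases as p moves toward 0 or 1.

H(A) = H(0.84) = 0.6343 bits
H(B) = H(0.53) = 0.9974 bits

Distribution B (p=0.53) is closer to uniform (p=0.5), so it has higher entropy.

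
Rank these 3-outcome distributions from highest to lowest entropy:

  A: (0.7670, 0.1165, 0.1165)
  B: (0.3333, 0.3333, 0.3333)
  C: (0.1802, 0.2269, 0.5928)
B > C > A

Key insight: Entropy is maximized by uniform distributions and minimized by concentrated distributions.

- Uniform distributions have maximum entropy log₂(3) = 1.5850 bits
- The more "peaked" or concentrated a distribution, the lower its entropy

Entropies:
  H(A) = 1.0162 bits
  H(B) = 1.5850 bits
  H(C) = 1.3783 bits

Ranking: B > C > A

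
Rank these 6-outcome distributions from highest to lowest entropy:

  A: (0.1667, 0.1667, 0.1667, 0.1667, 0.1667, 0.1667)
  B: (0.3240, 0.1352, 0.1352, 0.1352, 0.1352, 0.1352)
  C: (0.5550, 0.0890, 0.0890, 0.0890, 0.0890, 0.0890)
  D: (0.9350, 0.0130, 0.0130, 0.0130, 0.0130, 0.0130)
A > B > C > D

Key insight: Entropy is maximized by uniform distributions and minimized by concentrated distributions.

Entropies:
  H(A) = 2.5850 bits
  H(B) = 2.4783 bits
  H(C) = 2.0245 bits
  H(D) = 0.4979 bits

Ranking: A > B > C > D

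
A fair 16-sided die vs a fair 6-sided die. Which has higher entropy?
16-sided die

Both are uniform distributions; for uniform over n outcomes, H = log₂(n). H(16-sided) = log₂(16) = 4.000 bits and H(6-sided) = log₂(6) = 2.585 bits. More outcomes in a uniform distribution means higher entropy.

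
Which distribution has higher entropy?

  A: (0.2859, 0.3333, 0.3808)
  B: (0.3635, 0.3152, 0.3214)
B

Both distributions are close to uniform, making this a harder comparison.

H(A) = 1.5752 bits
H(B) = 1.5820 bits

The distribution closer to uniform has higher entropy.
Answer: B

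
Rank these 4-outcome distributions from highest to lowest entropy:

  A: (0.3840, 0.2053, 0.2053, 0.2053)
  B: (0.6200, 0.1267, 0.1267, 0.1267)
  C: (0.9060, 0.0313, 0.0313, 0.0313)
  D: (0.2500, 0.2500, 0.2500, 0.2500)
D > A > B > C

Key insight: Entropy is maximized by uniform distributions and minimized by concentrated distributions.

Entropies:
  H(A) = 1.9372 bits
  H(B) = 1.5603 bits
  H(C) = 0.5987 bits
  H(D) = 2.0000 bits

Ranking: D > A > B > C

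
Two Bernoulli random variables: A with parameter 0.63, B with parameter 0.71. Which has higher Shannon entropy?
A

For binary distributions, entropy is maximized at p=0.5 and decreases as p moves toward 0 or 1.

H(A) = H(0.63) = 0.9507 bits
H(B) = H(0.71) = 0.8687 bits

Distribution A (p=0.63) is closer to uniform (p=0.5), so it has higher entropy.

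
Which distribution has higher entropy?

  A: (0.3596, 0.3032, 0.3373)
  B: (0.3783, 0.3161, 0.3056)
A

Both distributions are close to uniform, making this a harder comparison.

H(A) = 1.5814 bits
H(B) = 1.5784 bits

The distribution closer to uniform has higher entropy.
Answer: A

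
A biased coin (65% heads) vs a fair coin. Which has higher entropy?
Fair coin

The fair coin is uniform (p=0.5), maximizing binary entropy at 1 bit. The biased coin has H(0.65) ≈ 0.934 bits — its outcome is more predictable, so its entropy is lower.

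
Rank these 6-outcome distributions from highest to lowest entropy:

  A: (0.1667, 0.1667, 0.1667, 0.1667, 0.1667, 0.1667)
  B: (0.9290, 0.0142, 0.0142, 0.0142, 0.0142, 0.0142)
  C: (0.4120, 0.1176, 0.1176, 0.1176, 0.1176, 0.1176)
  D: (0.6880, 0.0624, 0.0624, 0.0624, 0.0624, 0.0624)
A > C > D > B

Key insight: Entropy is maximized by uniform distributions and minimized by concentrated distributions.

Entropies:
  H(A) = 2.5850 bits
  H(B) = 0.5345 bits
  H(C) = 2.3428 bits
  H(D) = 1.6199 bits

Ranking: A > C > D > B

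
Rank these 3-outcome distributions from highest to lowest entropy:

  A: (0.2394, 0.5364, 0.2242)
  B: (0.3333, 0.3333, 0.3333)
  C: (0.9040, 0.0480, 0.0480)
B > A > C

Key insight: Entropy is maximized by uniform distributions and minimized by concentrated distributions.

- Uniform distributions have maximum entropy log₂(3) = 1.5850 bits
- The more "peaked" or concentrated a distribution, the lower its entropy

Entropies:
  H(A) = 1.4594 bits
  H(B) = 1.5850 bits
  H(C) = 0.5522 bits

Ranking: B > A > C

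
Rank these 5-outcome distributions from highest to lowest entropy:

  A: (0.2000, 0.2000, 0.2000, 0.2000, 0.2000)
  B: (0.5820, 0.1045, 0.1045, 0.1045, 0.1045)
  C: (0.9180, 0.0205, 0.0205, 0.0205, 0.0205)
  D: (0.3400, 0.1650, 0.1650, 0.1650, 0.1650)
A > D > B > C

Key insight: Entropy is maximized by uniform distributions and minimized by concentrated distributions.

Entropies:
  H(A) = 2.3219 bits
  H(B) = 1.8165 bits
  H(C) = 0.5732 bits
  H(D) = 2.2448 bits

Ranking: A > D > B > C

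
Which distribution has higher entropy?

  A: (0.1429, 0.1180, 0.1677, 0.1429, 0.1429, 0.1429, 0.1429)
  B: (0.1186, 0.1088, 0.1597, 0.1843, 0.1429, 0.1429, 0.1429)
A

Both distributions are close to uniform, making this a harder comparison.

H(A) = 2.8011 bits
H(B) = 2.7885 bits

The distribution closer to uniform has higher entropy.
Answer: A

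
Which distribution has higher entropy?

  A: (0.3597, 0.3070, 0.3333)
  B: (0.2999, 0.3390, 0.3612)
A

Both distributions are close to uniform, making this a harder comparison.

H(A) = 1.5820 bits
H(B) = 1.5808 bits

The distribution closer to uniform has higher entropy.
Answer: A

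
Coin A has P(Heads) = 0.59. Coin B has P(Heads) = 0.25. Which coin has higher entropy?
A

For binary distributions, entropy is maximized at p=0.5 and decreases as p moves toward 0 or 1.

H(A) = H(0.59) = 0.9765 bits
H(B) = H(0.25) = 0.8113 bits

Distribution A (p=0.59) is closer to uniform (p=0.5), so it has higher entropy.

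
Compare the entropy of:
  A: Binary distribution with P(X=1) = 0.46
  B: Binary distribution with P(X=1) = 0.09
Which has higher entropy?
A

For binary distributions, entropy is maximized at p=0.5 and decreases as p moves toward 0 or 1.

H(A) = H(0.46) = 0.9954 bits
H(B) = H(0.09) = 0.4365 bits

Distribution A (p=0.46) is closer to uniform (p=0.5), so it has higher entropy.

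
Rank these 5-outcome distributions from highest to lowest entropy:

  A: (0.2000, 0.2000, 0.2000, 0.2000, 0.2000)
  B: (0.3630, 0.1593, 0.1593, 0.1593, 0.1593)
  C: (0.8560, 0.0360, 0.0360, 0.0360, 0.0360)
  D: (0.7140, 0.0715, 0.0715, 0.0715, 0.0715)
A > B > D > C

Key insight: Entropy is maximized by uniform distributions and minimized by concentrated distributions.

Entropies:
  H(A) = 2.3219 bits
  H(B) = 2.2191 bits
  H(C) = 0.8826 bits
  H(D) = 1.4355 bits

Ranking: A > B > D > C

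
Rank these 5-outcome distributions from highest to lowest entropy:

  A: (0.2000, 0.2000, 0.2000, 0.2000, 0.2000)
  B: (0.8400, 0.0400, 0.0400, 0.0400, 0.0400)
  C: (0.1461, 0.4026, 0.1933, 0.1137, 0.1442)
A > C > B

Key insight: Entropy is maximized by uniform distributions and minimized by concentrated distributions.

- Uniform distributions have maximum entropy log₂(5) = 2.3219 bits
- The more "peaked" or concentrated a distribution, the lower its entropy

Entropies:
  H(A) = 2.3219 bits
  H(B) = 0.9543 bits
  H(C) = 2.1518 bits

Ranking: A > C > B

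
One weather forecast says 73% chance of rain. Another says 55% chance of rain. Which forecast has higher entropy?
55% forecast

Treat each forecast as a Bernoulli distribution. Binary entropy is maximized at p=0.5 and falls off symmetrically toward 0 or 1. The 55% forecast is closer to 50%, so it is more uncertain. H(73%) ≈ 0.841 bits, H(55%) ≈ 0.993 bits.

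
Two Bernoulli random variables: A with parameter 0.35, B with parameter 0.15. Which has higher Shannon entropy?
A

For binary distributions, entropy is maximized at p=0.5 and decreases as p moves toward 0 or 1.

H(A) = H(0.35) = 0.9341 bits
H(B) = H(0.15) = 0.6098 bits

Distribution A (p=0.35) is closer to uniform (p=0.5), so it has higher entropy.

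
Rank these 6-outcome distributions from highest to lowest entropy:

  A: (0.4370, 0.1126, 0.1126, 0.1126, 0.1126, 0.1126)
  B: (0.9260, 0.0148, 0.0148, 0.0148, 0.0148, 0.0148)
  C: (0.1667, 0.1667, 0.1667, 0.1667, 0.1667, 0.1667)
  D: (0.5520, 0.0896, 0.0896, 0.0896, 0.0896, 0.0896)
C > A > D > B

Key insight: Entropy is maximized by uniform distributions and minimized by concentrated distributions.

Entropies:
  H(A) = 2.2958 bits
  H(B) = 0.5525 bits
  H(C) = 2.5850 bits
  H(D) = 2.0324 bits

Ranking: C > A > D > B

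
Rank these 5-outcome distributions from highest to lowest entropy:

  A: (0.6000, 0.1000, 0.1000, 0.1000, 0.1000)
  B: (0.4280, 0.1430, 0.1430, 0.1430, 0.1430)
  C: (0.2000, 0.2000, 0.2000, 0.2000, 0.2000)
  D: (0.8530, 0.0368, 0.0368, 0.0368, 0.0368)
C > B > A > D

Key insight: Entropy is maximized by uniform distributions and minimized by concentrated distributions.

Entropies:
  H(A) = 1.7710 bits
  H(B) = 2.1290 bits
  H(C) = 2.3219 bits
  H(D) = 0.8963 bits

Ranking: C > B > A > D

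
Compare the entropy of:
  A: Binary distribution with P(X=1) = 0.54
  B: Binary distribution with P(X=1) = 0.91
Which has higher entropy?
A

For binary distributions, entropy is maximized at p=0.5 and decreases as p moves toward 0 or 1.

H(A) = H(0.54) = 0.9954 bits
H(B) = H(0.91) = 0.4365 bits

Distribution A (p=0.54) is closer to uniform (p=0.5), so it has higher entropy.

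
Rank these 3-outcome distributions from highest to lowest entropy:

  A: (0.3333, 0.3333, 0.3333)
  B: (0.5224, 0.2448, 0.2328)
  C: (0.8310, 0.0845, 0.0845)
A > B > C

Key insight: Entropy is maximized by uniform distributions and minimized by concentrated distributions.

- Uniform distributions have maximum entropy log₂(3) = 1.5850 bits
- The more "peaked" or concentrated a distribution, the lower its entropy

Entropies:
  H(A) = 1.5850 bits
  H(B) = 1.4759 bits
  H(C) = 0.8244 bits

Ranking: A > B > C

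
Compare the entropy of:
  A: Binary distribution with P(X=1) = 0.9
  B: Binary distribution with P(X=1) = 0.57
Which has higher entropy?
B

For binary distributions, entropy is maximized at p=0.5 and decreases as p moves toward 0 or 1.

H(A) = H(0.9) = 0.4690 bits
H(B) = H(0.57) = 0.9858 bits

Distribution B (p=0.57) is closer to uniform (p=0.5), so it has higher entropy.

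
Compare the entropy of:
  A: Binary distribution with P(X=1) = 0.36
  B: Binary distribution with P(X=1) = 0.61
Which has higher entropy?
B

For binary distributions, entropy is maximized at p=0.5 and decreases as p moves toward 0 or 1.

H(A) = H(0.36) = 0.9427 bits
H(B) = H(0.61) = 0.9648 bits

Distribution B (p=0.61) is closer to uniform (p=0.5), so it has higher entropy.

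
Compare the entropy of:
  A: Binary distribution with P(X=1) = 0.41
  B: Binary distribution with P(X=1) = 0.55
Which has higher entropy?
B

For binary distributions, entropy is maximized at p=0.5 and decreases as p moves toward 0 or 1.

H(A) = H(0.41) = 0.9765 bits
H(B) = H(0.55) = 0.9928 bits

Distribution B (p=0.55) is closer to uniform (p=0.5), so it has higher entropy.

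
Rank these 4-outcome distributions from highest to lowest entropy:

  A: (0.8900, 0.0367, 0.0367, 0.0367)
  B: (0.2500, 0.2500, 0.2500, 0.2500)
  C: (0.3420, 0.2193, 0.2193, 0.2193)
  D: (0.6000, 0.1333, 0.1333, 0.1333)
B > C > D > A

Key insight: Entropy is maximized by uniform distributions and minimized by concentrated distributions.

Entropies:
  H(A) = 0.6743 bits
  H(B) = 2.0000 bits
  H(C) = 1.9696 bits
  H(D) = 1.6049 bits

Ranking: B > C > D > A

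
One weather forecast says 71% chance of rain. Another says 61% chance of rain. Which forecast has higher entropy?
61% forecast

Treat each forecast as a Bernoulli distribution. Binary entropy is maximized at p=0.5 and falls off symmetrically toward 0 or 1. The 61% forecast is closer to 50%, so it is more uncertain. H(71%) ≈ 0.869 bits, H(61%) ≈ 0.965 bits.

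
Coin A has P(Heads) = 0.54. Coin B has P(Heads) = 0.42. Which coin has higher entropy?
A

For binary distributions, entropy is maximized at p=0.5 and decreases as p moves toward 0 or 1.

H(A) = H(0.54) = 0.9954 bits
H(B) = H(0.42) = 0.9815 bits

Distribution A (p=0.54) is closer to uniform (p=0.5), so it has higher entropy.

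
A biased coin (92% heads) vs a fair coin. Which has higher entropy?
Fair coin

The fair coin is uniform (p=0.5), maximizing binary entropy at 1 bit. The biased coin has H(0.92) ≈ 0.402 bits — its outcome is more predictable, so its entropy is lower.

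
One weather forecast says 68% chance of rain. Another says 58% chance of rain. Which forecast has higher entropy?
58% forecast

Treat each forecast as a Bernoulli distribution. Binary entropy is maximized at p=0.5 and falls off symmetrically toward 0 or 1. The 58% forecast is closer to 50%, so it is more uncertain. H(68%) ≈ 0.904 bits, H(58%) ≈ 0.981 bits.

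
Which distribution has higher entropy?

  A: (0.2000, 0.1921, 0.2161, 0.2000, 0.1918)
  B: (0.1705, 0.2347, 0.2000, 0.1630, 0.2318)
A

Both distributions are close to uniform, making this a harder comparison.

H(A) = 2.3205 bits
H(B) = 2.3058 bits

The distribution closer to uniform has higher entropy.
Answer: A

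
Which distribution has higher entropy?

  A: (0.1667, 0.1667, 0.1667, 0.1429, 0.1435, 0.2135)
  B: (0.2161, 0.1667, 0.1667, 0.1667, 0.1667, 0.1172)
A

Both distributions are close to uniform, making this a harder comparison.

H(A) = 2.5713 bits
H(B) = 2.5635 bits

The distribution closer to uniform has higher entropy.
Answer: A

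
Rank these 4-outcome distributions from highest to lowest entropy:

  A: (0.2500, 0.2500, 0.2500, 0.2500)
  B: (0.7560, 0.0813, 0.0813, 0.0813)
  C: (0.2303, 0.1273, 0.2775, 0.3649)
A > C > B

Key insight: Entropy is maximized by uniform distributions and minimized by concentrated distributions.

- Uniform distributions have maximum entropy log₂(4) = 2.0000 bits
- The more "peaked" or concentrated a distribution, the lower its entropy

Entropies:
  H(A) = 2.0000 bits
  H(B) = 1.1884 bits
  H(C) = 1.9104 bits

Ranking: A > C > B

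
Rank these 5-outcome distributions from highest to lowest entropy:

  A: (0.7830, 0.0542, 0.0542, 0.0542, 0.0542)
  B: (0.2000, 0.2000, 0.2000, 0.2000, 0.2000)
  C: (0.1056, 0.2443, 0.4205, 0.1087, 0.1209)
B > C > A

Key insight: Entropy is maximized by uniform distributions and minimized by concentrated distributions.

- Uniform distributions have maximum entropy log₂(5) = 2.3219 bits
- The more "peaked" or concentrated a distribution, the lower its entropy

Entropies:
  H(A) = 1.1887 bits
  H(B) = 2.3219 bits
  H(C) = 2.0813 bits

Ranking: B > C > A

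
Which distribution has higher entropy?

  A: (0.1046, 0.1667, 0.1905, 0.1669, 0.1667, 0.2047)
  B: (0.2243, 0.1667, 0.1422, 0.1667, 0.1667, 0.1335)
B

Both distributions are close to uniform, making this a harder comparison.

H(A) = 2.5576 bits
H(B) = 2.5642 bits

The distribution closer to uniform has higher entropy.
Answer: B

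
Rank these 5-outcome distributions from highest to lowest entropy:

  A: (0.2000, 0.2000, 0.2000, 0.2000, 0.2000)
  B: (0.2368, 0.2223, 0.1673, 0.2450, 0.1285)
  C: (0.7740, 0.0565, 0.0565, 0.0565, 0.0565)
A > B > C

Key insight: Entropy is maximized by uniform distributions and minimized by concentrated distributions.

- Uniform distributions have maximum entropy log₂(5) = 2.3219 bits
- The more "peaked" or concentrated a distribution, the lower its entropy

Entropies:
  H(A) = 2.3219 bits
  H(B) = 2.2835 bits
  H(C) = 1.2230 bits

Ranking: A > B > C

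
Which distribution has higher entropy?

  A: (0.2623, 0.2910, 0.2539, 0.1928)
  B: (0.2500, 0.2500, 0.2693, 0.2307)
B

Both distributions are close to uniform, making this a harder comparison.

H(A) = 1.9847 bits
H(B) = 1.9978 bits

The distribution closer to uniform has higher entropy.
Answer: B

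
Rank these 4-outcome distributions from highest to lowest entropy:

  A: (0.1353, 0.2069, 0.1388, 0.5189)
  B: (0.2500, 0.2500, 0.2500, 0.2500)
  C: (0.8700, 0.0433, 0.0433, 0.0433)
B > A > C

Key insight: Entropy is maximized by uniform distributions and minimized by concentrated distributions.

- Uniform distributions have maximum entropy log₂(4) = 2.0000 bits
- The more "peaked" or concentrated a distribution, the lower its entropy

Entropies:
  H(A) = 1.7473 bits
  H(B) = 2.0000 bits
  H(C) = 0.7635 bits

Ranking: B > A > C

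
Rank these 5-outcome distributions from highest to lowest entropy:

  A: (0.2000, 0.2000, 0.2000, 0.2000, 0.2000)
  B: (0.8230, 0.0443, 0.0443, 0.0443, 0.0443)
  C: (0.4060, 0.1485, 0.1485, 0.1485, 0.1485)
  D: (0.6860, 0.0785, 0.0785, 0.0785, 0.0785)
A > C > D > B

Key insight: Entropy is maximized by uniform distributions and minimized by concentrated distributions.

Entropies:
  H(A) = 2.3219 bits
  H(B) = 1.0275 bits
  H(C) = 2.1624 bits
  H(D) = 1.5257 bits

Ranking: A > C > D > B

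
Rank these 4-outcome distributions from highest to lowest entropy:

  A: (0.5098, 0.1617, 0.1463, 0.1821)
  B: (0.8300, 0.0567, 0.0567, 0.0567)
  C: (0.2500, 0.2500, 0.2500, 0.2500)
C > A > B

Key insight: Entropy is maximized by uniform distributions and minimized by concentrated distributions.

- Uniform distributions have maximum entropy log₂(4) = 2.0000 bits
- The more "peaked" or concentrated a distribution, the lower its entropy

Entropies:
  H(A) = 1.7739 bits
  H(B) = 0.9271 bits
  H(C) = 2.0000 bits

Ranking: C > A > B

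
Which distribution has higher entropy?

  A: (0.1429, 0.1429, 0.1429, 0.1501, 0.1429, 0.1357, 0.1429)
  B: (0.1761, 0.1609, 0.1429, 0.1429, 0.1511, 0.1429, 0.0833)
A

Both distributions are close to uniform, making this a harder comparison.

H(A) = 2.8068 bits
H(B) = 2.7791 bits

The distribution closer to uniform has higher entropy.
Answer: A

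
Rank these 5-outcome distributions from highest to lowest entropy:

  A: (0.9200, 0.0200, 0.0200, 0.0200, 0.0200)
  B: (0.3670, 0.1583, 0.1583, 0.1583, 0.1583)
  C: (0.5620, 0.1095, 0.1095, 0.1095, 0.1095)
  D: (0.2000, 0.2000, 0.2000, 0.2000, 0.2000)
D > B > C > A

Key insight: Entropy is maximized by uniform distributions and minimized by concentrated distributions.

Entropies:
  H(A) = 0.5622 bits
  H(B) = 2.2143 bits
  H(C) = 1.8649 bits
  H(D) = 2.3219 bits

Ranking: D > B > C > A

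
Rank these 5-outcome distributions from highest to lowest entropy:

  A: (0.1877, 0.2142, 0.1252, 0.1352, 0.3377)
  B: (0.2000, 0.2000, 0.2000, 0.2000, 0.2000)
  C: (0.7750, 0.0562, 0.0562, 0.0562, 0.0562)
B > A > C

Key insight: Entropy is maximized by uniform distributions and minimized by concentrated distributions.

- Uniform distributions have maximum entropy log₂(5) = 2.3219 bits
- The more "peaked" or concentrated a distribution, the lower its entropy

Entropies:
  H(A) = 2.2236 bits
  H(B) = 2.3219 bits
  H(C) = 1.2192 bits

Ranking: B > A > C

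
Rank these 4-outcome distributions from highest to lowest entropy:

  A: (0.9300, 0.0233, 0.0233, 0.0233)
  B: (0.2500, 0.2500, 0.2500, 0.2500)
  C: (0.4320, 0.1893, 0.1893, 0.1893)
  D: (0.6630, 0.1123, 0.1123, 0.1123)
B > C > D > A

Key insight: Entropy is maximized by uniform distributions and minimized by concentrated distributions.

Entropies:
  H(A) = 0.4769 bits
  H(B) = 2.0000 bits
  H(C) = 1.8869 bits
  H(D) = 1.4561 bits

Ranking: B > C > D > A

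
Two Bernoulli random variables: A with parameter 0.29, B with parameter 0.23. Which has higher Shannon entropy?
A

For binary distributions, entropy is maximized at p=0.5 and decreases as p moves toward 0 or 1.

H(A) = H(0.29) = 0.8687 bits
H(B) = H(0.23) = 0.7780 bits

Distribution A (p=0.29) is closer to uniform (p=0.5), so it has higher entropy.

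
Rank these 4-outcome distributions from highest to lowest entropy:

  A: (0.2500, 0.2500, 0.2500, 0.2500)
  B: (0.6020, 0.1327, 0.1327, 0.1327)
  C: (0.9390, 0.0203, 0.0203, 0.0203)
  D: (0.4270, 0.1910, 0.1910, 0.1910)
A > D > B > C

Key insight: Entropy is maximized by uniform distributions and minimized by concentrated distributions.

Entropies:
  H(A) = 2.0000 bits
  H(B) = 1.6006 bits
  H(C) = 0.4281 bits
  H(D) = 1.8928 bits

Ranking: A > D > B > C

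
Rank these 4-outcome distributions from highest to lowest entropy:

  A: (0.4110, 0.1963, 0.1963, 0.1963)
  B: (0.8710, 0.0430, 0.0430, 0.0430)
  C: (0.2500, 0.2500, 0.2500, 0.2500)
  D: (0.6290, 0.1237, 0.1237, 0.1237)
C > A > D > B

Key insight: Entropy is maximized by uniform distributions and minimized by concentrated distributions.

Entropies:
  H(A) = 1.9106 bits
  H(B) = 0.7591 bits
  H(C) = 2.0000 bits
  H(D) = 1.5395 bits

Ranking: C > A > D > B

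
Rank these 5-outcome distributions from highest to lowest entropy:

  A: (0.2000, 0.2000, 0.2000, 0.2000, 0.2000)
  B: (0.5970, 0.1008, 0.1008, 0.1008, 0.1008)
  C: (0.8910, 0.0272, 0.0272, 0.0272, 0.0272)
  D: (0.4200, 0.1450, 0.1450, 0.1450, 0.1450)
A > D > B > C

Key insight: Entropy is maximized by uniform distributions and minimized by concentrated distributions.

Entropies:
  H(A) = 2.3219 bits
  H(B) = 1.7787 bits
  H(C) = 0.7149 bits
  H(D) = 2.1415 bits

Ranking: A > D > B > C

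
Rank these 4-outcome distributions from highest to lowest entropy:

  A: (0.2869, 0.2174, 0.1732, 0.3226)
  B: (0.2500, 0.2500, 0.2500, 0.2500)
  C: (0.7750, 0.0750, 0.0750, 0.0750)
B > A > C

Key insight: Entropy is maximized by uniform distributions and minimized by concentrated distributions.

- Uniform distributions have maximum entropy log₂(4) = 2.0000 bits
- The more "peaked" or concentrated a distribution, the lower its entropy

Entropies:
  H(A) = 1.9600 bits
  H(B) = 2.0000 bits
  H(C) = 1.1258 bits

Ranking: B > A > C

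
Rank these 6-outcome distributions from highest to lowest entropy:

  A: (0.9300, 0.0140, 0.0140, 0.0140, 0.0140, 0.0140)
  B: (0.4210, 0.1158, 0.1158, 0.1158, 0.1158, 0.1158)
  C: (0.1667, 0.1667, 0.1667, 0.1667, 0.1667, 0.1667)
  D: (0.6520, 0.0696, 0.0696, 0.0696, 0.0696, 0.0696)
C > B > D > A

Key insight: Entropy is maximized by uniform distributions and minimized by concentrated distributions.

Entropies:
  H(A) = 0.5285 bits
  H(B) = 2.3263 bits
  H(C) = 2.5850 bits
  H(D) = 1.7403 bits

Ranking: C > B > D > A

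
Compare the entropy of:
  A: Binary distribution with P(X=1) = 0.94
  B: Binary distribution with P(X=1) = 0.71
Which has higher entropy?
B

For binary distributions, entropy is maximized at p=0.5 and decreases as p moves toward 0 or 1.

H(A) = H(0.94) = 0.3274 bits
H(B) = H(0.71) = 0.8687 bits

Distribution B (p=0.71) is closer to uniform (p=0.5), so it has higher entropy.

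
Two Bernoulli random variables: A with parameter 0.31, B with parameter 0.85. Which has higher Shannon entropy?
A

For binary distributions, entropy is maximized at p=0.5 and decreases as p moves toward 0 or 1.

H(A) = H(0.31) = 0.8932 bits
H(B) = H(0.85) = 0.6098 bits

Distribution A (p=0.31) is closer to uniform (p=0.5), so it has higher entropy.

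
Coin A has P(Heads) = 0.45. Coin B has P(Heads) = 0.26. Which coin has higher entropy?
A

For binary distributions, entropy is maximized at p=0.5 and decreases as p moves toward 0 or 1.

H(A) = H(0.45) = 0.9928 bits
H(B) = H(0.26) = 0.8267 bits

Distribution A (p=0.45) is closer to uniform (p=0.5), so it has higher entropy.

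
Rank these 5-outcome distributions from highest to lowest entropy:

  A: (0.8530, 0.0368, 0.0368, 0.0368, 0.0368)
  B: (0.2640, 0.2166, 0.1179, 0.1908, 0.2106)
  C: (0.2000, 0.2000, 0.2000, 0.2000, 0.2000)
C > B > A

Key insight: Entropy is maximized by uniform distributions and minimized by concentrated distributions.

- Uniform distributions have maximum entropy log₂(5) = 2.3219 bits
- The more "peaked" or concentrated a distribution, the lower its entropy

Entropies:
  H(A) = 0.8963 bits
  H(B) = 2.2783 bits
  H(C) = 2.3219 bits

Ranking: C > B > A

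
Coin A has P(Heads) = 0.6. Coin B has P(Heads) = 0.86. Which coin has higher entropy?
A

For binary distributions, entropy is maximized at p=0.5 and decreases as p moves toward 0 or 1.

H(A) = H(0.6) = 0.9710 bits
H(B) = H(0.86) = 0.5842 bits

Distribution A (p=0.6) is closer to uniform (p=0.5), so it has higher entropy.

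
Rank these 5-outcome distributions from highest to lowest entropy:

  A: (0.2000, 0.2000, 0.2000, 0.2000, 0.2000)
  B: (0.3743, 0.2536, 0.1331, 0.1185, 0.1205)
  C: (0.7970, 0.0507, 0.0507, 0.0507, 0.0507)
A > B > C

Key insight: Entropy is maximized by uniform distributions and minimized by concentrated distributions.

- Uniform distributions have maximum entropy log₂(5) = 2.3219 bits
- The more "peaked" or concentrated a distribution, the lower its entropy

Entropies:
  H(A) = 2.3219 bits
  H(B) = 2.1524 bits
  H(C) = 1.1339 bits

Ranking: A > B > C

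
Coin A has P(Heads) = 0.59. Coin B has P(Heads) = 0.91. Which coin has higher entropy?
A

For binary distributions, entropy is maximized at p=0.5 and decreases as p moves toward 0 or 1.

H(A) = H(0.59) = 0.9765 bits
H(B) = H(0.91) = 0.4365 bits

Distribution A (p=0.59) is closer to uniform (p=0.5), so it has higher entropy.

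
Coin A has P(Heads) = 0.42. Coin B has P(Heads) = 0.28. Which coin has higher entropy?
A

For binary distributions, entropy is maximized at p=0.5 and decreases as p moves toward 0 or 1.

H(A) = H(0.42) = 0.9815 bits
H(B) = H(0.28) = 0.8555 bits

Distribution A (p=0.42) is closer to uniform (p=0.5), so it has higher entropy.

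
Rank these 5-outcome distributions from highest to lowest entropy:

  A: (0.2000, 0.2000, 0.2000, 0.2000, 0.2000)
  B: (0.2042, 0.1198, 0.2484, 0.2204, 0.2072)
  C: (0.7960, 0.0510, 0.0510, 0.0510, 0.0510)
A > B > C

Key insight: Entropy is maximized by uniform distributions and minimized by concentrated distributions.

- Uniform distributions have maximum entropy log₂(5) = 2.3219 bits
- The more "peaked" or concentrated a distribution, the lower its entropy

Entropies:
  H(A) = 2.3219 bits
  H(B) = 2.2853 bits
  H(C) = 1.1379 bits

Ranking: A > B > C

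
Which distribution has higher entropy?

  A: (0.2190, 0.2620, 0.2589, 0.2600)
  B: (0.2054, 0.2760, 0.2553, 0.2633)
A

Both distributions are close to uniform, making this a harder comparison.

H(A) = 1.9962 bits
H(B) = 1.9914 bits

The distribution closer to uniform has higher entropy.
Answer: A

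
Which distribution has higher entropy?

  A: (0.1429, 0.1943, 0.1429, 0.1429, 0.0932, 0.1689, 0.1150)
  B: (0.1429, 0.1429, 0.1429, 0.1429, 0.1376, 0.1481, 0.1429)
B

Both distributions are close to uniform, making this a harder comparison.

H(A) = 2.7737 bits
H(B) = 2.8071 bits

The distribution closer to uniform has higher entropy.
Answer: B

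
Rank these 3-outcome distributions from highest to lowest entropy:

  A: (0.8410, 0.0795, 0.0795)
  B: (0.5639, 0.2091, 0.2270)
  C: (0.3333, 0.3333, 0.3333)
C > B > A

Key insight: Entropy is maximized by uniform distributions and minimized by concentrated distributions.

- Uniform distributions have maximum entropy log₂(3) = 1.5850 bits
- The more "peaked" or concentrated a distribution, the lower its entropy

Entropies:
  H(A) = 0.7909 bits
  H(B) = 1.4238 bits
  H(C) = 1.5850 bits

Ranking: C > B > A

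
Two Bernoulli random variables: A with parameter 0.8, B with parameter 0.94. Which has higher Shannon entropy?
A

For binary distributions, entropy is maximized at p=0.5 and decreases as p moves toward 0 or 1.

H(A) = H(0.8) = 0.7219 bits
H(B) = H(0.94) = 0.3274 bits

Distribution A (p=0.8) is closer to uniform (p=0.5), so it has higher entropy.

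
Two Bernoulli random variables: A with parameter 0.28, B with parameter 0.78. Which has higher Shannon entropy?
A

For binary distributions, entropy is maximized at p=0.5 and decreases as p moves toward 0 or 1.

H(A) = H(0.28) = 0.8555 bits
H(B) = H(0.78) = 0.7602 bits

Distribution A (p=0.28) is closer to uniform (p=0.5), so it has higher entropy.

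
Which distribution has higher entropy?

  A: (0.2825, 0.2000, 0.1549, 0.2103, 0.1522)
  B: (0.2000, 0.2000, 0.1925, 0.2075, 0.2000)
B

Both distributions are close to uniform, making this a harder comparison.

H(A) = 2.2829 bits
H(B) = 2.3215 bits

The distribution closer to uniform has higher entropy.
Answer: B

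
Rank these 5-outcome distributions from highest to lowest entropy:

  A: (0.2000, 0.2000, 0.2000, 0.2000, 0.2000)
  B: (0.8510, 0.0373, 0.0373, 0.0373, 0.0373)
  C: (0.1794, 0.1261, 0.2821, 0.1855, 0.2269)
A > C > B

Key insight: Entropy is maximized by uniform distributions and minimized by concentrated distributions.

- Uniform distributions have maximum entropy log₂(5) = 2.3219 bits
- The more "peaked" or concentrated a distribution, the lower its entropy

Entropies:
  H(A) = 2.3219 bits
  H(B) = 0.9053 bits
  H(C) = 2.2728 bits

Ranking: A > C > B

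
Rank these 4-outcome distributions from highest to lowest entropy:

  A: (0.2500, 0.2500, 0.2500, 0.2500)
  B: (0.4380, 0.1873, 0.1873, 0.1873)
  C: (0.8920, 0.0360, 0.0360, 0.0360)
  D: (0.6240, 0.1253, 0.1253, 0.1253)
A > B > D > C

Key insight: Entropy is maximized by uniform distributions and minimized by concentrated distributions.

Entropies:
  H(A) = 2.0000 bits
  H(B) = 1.8796 bits
  H(C) = 0.6650 bits
  H(D) = 1.5511 bits

Ranking: A > B > D > C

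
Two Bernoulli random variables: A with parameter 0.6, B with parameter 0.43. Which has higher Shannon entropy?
B

For binary distributions, entropy is maximized at p=0.5 and decreases as p moves toward 0 or 1.

H(A) = H(0.6) = 0.9710 bits
H(B) = H(0.43) = 0.9858 bits

Distribution B (p=0.43) is closer to uniform (p=0.5), so it has higher entropy.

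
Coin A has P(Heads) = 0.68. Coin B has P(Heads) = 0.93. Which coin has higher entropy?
A

For binary distributions, entropy is maximized at p=0.5 and decreases as p moves toward 0 or 1.

H(A) = H(0.68) = 0.9044 bits
H(B) = H(0.93) = 0.3659 bits

Distribution A (p=0.68) is closer to uniform (p=0.5), so it has higher entropy.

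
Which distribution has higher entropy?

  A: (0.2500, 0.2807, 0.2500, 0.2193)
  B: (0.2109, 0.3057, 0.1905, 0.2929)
A

Both distributions are close to uniform, making this a harder comparison.

H(A) = 1.9946 bits
H(B) = 1.9708 bits

The distribution closer to uniform has higher entropy.
Answer: A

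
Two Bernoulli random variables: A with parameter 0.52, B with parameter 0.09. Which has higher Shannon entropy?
A

For binary distributions, entropy is maximized at p=0.5 and decreases as p moves toward 0 or 1.

H(A) = H(0.52) = 0.9988 bits
H(B) = H(0.09) = 0.4365 bits

Distribution A (p=0.52) is closer to uniform (p=0.5), so it has higher entropy.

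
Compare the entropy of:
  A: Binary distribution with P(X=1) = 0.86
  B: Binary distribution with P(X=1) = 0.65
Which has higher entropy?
B

For binary distributions, entropy is maximized at p=0.5 and decreases as p moves toward 0 or 1.

H(A) = H(0.86) = 0.5842 bits
H(B) = H(0.65) = 0.9341 bits

Distribution B (p=0.65) is closer to uniform (p=0.5), so it has higher entropy.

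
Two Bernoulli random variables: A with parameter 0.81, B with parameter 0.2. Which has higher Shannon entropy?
B

For binary distributions, entropy is maximized at p=0.5 and decreases as p moves toward 0 or 1.

H(A) = H(0.81) = 0.7015 bits
H(B) = H(0.2) = 0.7219 bits

Distribution B (p=0.2) is closer to uniform (p=0.5), so it has higher entropy.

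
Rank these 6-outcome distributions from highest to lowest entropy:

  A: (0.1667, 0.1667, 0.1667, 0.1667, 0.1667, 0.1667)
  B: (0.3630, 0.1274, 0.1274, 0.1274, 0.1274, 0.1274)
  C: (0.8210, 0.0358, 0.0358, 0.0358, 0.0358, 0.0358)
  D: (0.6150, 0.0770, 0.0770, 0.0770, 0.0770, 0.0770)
A > B > D > C

Key insight: Entropy is maximized by uniform distributions and minimized by concentrated distributions.

Entropies:
  H(A) = 2.5850 bits
  H(B) = 2.4242 bits
  H(C) = 1.0935 bits
  H(D) = 1.8554 bits

Ranking: A > B > D > C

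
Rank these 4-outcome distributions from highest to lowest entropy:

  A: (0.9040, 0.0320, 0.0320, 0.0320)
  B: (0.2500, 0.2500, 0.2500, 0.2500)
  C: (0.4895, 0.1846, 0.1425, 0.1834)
B > C > A

Key insight: Entropy is maximized by uniform distributions and minimized by concentrated distributions.

- Uniform distributions have maximum entropy log₂(4) = 2.0000 bits
- The more "peaked" or concentrated a distribution, the lower its entropy

Entropies:
  H(A) = 0.6083 bits
  H(B) = 2.0000 bits
  H(C) = 1.8037 bits

Ranking: B > C > A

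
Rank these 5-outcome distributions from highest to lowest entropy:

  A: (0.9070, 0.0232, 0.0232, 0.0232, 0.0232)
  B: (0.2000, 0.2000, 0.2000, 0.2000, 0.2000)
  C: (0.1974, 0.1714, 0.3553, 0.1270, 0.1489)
B > C > A

Key insight: Entropy is maximized by uniform distributions and minimized by concentrated distributions.

- Uniform distributions have maximum entropy log₂(5) = 2.3219 bits
- The more "peaked" or concentrated a distribution, the lower its entropy

Entropies:
  H(A) = 0.6324 bits
  H(B) = 2.3219 bits
  H(C) = 2.2158 bits

Ranking: B > C > A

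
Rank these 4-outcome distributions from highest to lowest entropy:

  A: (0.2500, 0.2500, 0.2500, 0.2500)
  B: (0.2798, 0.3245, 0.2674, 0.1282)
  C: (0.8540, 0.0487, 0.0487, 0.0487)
A > B > C

Key insight: Entropy is maximized by uniform distributions and minimized by concentrated distributions.

- Uniform distributions have maximum entropy log₂(4) = 2.0000 bits
- The more "peaked" or concentrated a distribution, the lower its entropy

Entropies:
  H(A) = 2.0000 bits
  H(B) = 1.9299 bits
  H(C) = 0.8311 bits

Ranking: A > B > C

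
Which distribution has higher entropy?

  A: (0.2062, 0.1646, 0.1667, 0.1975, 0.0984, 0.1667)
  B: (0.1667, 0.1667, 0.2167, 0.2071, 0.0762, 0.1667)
A

Both distributions are close to uniform, making this a harder comparison.

H(A) = 2.5511 bits
H(B) = 2.5240 bits

The distribution closer to uniform has higher entropy.
Answer: A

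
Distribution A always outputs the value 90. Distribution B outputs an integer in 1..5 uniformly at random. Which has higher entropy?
B

A is deterministic, so H(A) = 0. B is uniform over 5 outcomes, so H(B) = log₂(5) = 2.322 bits. Any distribution with genuine randomness has higher entropy than a deterministic one.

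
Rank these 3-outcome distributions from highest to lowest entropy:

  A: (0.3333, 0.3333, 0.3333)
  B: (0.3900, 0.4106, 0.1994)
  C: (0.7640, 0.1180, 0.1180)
A > B > C

Key insight: Entropy is maximized by uniform distributions and minimized by concentrated distributions.

- Uniform distributions have maximum entropy log₂(3) = 1.5850 bits
- The more "peaked" or concentrated a distribution, the lower its entropy

Entropies:
  H(A) = 1.5850 bits
  H(B) = 1.5209 bits
  H(C) = 1.0243 bits

Ranking: A > B > C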